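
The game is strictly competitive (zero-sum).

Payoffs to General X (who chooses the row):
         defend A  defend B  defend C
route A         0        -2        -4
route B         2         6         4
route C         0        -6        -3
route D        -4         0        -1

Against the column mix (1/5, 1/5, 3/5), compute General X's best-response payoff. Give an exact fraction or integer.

4

route A: (0)·(1/5) + (-2)·(1/5) + (-4)·(3/5) = -14/5.
route B: (2)·(1/5) + (6)·(1/5) + (4)·(3/5) = 4.
route C: (0)·(1/5) + (-6)·(1/5) + (-3)·(3/5) = -3.
route D: (-4)·(1/5) + (0)·(1/5) + (-1)·(3/5) = -7/5.
The best pure response is route B with expected payoff 4.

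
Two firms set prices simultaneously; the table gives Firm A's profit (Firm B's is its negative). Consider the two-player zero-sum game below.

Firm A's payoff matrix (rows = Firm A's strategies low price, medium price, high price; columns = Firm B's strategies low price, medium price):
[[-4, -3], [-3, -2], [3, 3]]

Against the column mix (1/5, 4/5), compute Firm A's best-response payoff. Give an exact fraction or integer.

low price: (-4)·(1/5) + (-3)·(4/5) = -16/5.
medium price: (-3)·(1/5) + (-2)·(4/5) = -11/5.
high price: (3)·(1/5) + (3)·(4/5) = 3.
The best pure response is high price with expected payoff 3.

3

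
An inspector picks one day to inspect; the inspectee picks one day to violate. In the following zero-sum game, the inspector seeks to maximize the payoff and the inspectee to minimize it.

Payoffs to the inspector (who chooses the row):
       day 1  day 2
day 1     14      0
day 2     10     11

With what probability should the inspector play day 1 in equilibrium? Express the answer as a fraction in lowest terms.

Row minima are 0 and 10, so the inspector's maximin is 10; column maxima are 14 and 11, so the inspectee's minimax is 11. These differ, so the equilibrium is in mixed strategies.
Let the inspector play day 1 with probability p. The inspectee is indifferent when 14p + 10(1−p) = 11(1−p), giving p = 1/15.

1/15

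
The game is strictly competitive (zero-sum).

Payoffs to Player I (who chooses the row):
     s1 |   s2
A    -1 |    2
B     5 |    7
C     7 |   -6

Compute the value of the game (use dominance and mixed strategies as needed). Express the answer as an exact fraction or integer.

Row A is strictly dominated by row B, so Player I never plays it.
The remaining 2×2 game on (B, C) × (s1, s2) has no saddle point. Let Player I play B with probability p; indifference gives 5p + 7(1−p) = 7p − 6(1−p), so p = 13/15.
Similarly Player II's optimal q on s1 is 13/15, and the value is 5·(13/15) + (7)·(2/15) = 79/15.

79/15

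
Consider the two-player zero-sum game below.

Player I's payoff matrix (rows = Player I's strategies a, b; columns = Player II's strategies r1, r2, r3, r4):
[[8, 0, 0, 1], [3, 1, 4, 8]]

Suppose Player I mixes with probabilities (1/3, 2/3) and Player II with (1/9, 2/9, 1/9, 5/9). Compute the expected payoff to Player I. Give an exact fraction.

37/9

Against (1/9, 2/9, 1/9, 5/9), each row's expected payoff is a: 13/9; b: 49/9.
Taking the (1/3, 2/3)-weighted average: (1/3)·(13/9) + (2/3)·(49/9) = 37/9.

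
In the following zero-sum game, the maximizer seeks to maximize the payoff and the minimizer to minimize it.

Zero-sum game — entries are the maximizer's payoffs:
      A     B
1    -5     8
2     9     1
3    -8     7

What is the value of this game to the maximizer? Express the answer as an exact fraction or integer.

11/3

Row 3 is strictly dominated by row 1, so the maximizer never plays it.
The remaining 2×2 game on (1, 2) × (A, B) has no saddle point. Let the maximizer play 1 with probability p; indifference gives −5p + 9(1−p) = 8p + (1−p), so p = 8/21.
Similarly the minimizer's optimal q on A is 1/3, and the value is -5·(1/3) + (8)·(2/3) = 11/3.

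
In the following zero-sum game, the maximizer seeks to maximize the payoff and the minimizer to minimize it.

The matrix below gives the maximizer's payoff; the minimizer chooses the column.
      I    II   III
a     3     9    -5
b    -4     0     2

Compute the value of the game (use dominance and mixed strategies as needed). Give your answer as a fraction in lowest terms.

Column II is strictly dominated by I for the minimizer (it gives the maximizer more in every row).
The remaining 2×2 game on (a, b) × (I, III) has no saddle point. Let the maximizer play a with probability p; indifference gives 3p − 4(1−p) = −5p + 2(1−p), so p = 3/7.
Similarly the minimizer's optimal q on I is 1/2, and the value is 3·(1/2) + (-5)·(1/2) = -1.

-1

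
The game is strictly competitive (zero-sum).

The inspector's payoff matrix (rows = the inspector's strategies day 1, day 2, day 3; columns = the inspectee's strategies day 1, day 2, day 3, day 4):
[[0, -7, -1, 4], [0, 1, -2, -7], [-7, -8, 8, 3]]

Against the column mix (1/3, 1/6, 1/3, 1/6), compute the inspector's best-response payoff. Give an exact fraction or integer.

-1/2

day 1: (0)·(1/3) + (-7)·(1/6) + (-1)·(1/3) + (4)·(1/6) = -5/6.
day 2: (0)·(1/3) + (1)·(1/6) + (-2)·(1/3) + (-7)·(1/6) = -5/3.
day 3: (-7)·(1/3) + (-8)·(1/6) + (8)·(1/3) + (3)·(1/6) = -1/2.
The best pure response is day 3 with expected payoff -1/2.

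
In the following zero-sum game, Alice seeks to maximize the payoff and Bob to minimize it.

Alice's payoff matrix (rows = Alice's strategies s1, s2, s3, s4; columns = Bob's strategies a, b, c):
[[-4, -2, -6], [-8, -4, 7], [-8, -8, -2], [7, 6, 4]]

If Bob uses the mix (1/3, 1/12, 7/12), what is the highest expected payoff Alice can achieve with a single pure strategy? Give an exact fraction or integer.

31/6

s1: (-4)·(1/3) + (-2)·(1/12) + (-6)·(7/12) = -5.
s2: (-8)·(1/3) + (-4)·(1/12) + (7)·(7/12) = 13/12.
s3: (-8)·(1/3) + (-8)·(1/12) + (-2)·(7/12) = -9/2.
s4: (7)·(1/3) + (6)·(1/12) + (4)·(7/12) = 31/6.
The best pure response is s4 with expected payoff 31/6.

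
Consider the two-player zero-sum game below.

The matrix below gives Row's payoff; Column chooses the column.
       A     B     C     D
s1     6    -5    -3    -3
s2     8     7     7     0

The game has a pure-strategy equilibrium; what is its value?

0

Row minima: -5, 0 → Row's maximin is 0.
Column maxima: 8, 7, 7, 0 → Column's minimax is 0.
They coincide at (s2, D), so the value is 0.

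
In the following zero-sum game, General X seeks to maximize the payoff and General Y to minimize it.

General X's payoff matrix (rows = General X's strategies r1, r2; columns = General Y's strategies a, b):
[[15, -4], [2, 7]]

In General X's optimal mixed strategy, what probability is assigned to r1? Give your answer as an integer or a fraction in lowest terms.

Row minima are -4 and 2, so General X's maximin is 2; column maxima are 15 and 7, so General Y's minimax is 7. These differ, so the equilibrium is in mixed strategies.
Let General X play r1 with probability p. General Y is indifferent when 15p + 2(1−p) = −4p + 7(1−p), giving p = 5/24.

5/24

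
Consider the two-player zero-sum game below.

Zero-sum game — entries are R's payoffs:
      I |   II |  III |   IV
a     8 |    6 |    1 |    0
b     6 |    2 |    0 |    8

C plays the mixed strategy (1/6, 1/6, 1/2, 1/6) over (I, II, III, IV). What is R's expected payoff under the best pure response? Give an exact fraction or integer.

17/6

a: (8)·(1/6) + (6)·(1/6) + (1)·(1/2) + (0)·(1/6) = 17/6.
b: (6)·(1/6) + (2)·(1/6) + (0)·(1/2) + (8)·(1/6) = 8/3.
The best pure response is a with expected payoff 17/6.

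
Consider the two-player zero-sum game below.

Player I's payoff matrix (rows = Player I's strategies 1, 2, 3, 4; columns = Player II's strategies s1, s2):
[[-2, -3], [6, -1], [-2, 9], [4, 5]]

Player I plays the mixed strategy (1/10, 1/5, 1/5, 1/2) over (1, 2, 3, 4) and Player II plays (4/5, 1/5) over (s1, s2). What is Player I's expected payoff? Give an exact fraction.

Against (4/5, 1/5), each row's expected payoff is 1: -11/5; 2: 23/5; 3: 1/5; 4: 21/5.
Taking the (1/10, 1/5, 1/5, 1/2)-weighted average: (1/10)·(-11/5) + (1/5)·(23/5) + (1/5)·(1/5) + (1/2)·(21/5) = 71/25.

71/25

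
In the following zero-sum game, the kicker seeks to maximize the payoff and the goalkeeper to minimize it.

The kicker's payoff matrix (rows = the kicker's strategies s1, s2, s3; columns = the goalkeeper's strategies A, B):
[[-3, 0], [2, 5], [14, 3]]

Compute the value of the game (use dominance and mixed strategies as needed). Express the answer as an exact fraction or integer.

32/7

Row s1 is strictly dominated by row s2, so the kicker never plays it.
The remaining 2×2 game on (s2, s3) × (A, B) has no saddle point. Let the kicker play s2 with probability p; indifference gives 2p + 14(1−p) = 5p + 3(1−p), so p = 11/14.
Similarly the goalkeeper's optimal q on A is 1/7, and the value is 2·(1/7) + (5)·(6/7) = 32/7.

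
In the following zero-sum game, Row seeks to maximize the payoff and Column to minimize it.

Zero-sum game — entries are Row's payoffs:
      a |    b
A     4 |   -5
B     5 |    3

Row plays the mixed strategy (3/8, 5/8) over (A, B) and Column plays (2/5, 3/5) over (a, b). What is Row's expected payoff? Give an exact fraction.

Against (2/5, 3/5), each row's expected payoff is A: -7/5; B: 19/5.
Taking the (3/8, 5/8)-weighted average: (3/8)·(-7/5) + (5/8)·(19/5) = 37/20.

37/20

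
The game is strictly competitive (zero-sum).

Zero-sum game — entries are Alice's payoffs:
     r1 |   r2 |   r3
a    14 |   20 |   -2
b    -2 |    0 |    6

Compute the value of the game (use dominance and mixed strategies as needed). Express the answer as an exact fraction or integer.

Column r2 is strictly dominated by r1 for Bob (it gives Alice more in every row).
The remaining 2×2 game on (a, b) × (r1, r3) has no saddle point. Let Alice play a with probability p; indifference gives 14p − 2(1−p) = −2p + 6(1−p), so p = 1/3.
Similarly Bob's optimal q on r1 is 1/3, and the value is 14·(1/3) + (-2)·(2/3) = 10/3.

10/3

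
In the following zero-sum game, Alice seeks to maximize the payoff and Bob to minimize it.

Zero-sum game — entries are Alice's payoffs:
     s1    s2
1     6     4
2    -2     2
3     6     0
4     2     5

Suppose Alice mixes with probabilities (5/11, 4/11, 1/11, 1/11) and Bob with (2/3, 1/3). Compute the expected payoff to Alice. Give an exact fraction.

31/11

Against (2/3, 1/3), each row's expected payoff is 1: 16/3; 2: -2/3; 3: 4; 4: 3.
Taking the (5/11, 4/11, 1/11, 1/11)-weighted average: (5/11)·(16/3) + (4/11)·(-2/3) + (1/11)·(4) + (1/11)·(3) = 31/11.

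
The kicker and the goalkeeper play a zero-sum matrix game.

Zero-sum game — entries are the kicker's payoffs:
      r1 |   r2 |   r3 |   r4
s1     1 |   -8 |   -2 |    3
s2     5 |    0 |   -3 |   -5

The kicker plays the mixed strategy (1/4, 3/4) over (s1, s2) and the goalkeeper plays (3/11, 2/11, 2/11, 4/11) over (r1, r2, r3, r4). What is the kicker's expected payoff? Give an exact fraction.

Against (3/11, 2/11, 2/11, 4/11), each row's expected payoff is s1: -5/11; s2: -1.
Taking the (1/4, 3/4)-weighted average: (1/4)·(-5/11) + (3/4)·(-1) = -19/22.

-19/22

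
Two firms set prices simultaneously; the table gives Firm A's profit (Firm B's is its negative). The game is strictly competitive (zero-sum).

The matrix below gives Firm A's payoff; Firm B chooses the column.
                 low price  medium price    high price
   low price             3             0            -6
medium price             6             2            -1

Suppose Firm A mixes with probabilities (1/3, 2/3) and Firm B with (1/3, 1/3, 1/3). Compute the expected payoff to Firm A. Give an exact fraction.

Against (1/3, 1/3, 1/3), each row's expected payoff is low price: -1; medium price: 7/3.
Taking the (1/3, 2/3)-weighted average: (1/3)·(-1) + (2/3)·(7/3) = 11/9.

11/9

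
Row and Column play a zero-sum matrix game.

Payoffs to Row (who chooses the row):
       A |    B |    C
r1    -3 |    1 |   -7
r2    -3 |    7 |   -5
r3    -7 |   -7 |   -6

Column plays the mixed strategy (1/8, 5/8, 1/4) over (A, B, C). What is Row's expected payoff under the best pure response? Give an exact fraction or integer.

r1: (-3)·(1/8) + (1)·(5/8) + (-7)·(1/4) = -3/2.
r2: (-3)·(1/8) + (7)·(5/8) + (-5)·(1/4) = 11/4.
r3: (-7)·(1/8) + (-7)·(5/8) + (-6)·(1/4) = -27/4.
The best pure response is r2 with expected payoff 11/4.

11/4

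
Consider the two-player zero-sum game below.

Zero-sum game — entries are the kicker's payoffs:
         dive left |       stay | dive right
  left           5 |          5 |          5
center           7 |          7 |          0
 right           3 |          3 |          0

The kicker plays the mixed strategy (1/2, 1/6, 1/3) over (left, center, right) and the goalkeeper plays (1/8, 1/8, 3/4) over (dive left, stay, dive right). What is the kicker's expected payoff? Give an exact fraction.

73/24

Against (1/8, 1/8, 3/4), each row's expected payoff is left: 5; center: 7/4; right: 3/4.
Taking the (1/2, 1/6, 1/3)-weighted average: (1/2)·(5) + (1/6)·(7/4) + (1/3)·(3/4) = 73/24.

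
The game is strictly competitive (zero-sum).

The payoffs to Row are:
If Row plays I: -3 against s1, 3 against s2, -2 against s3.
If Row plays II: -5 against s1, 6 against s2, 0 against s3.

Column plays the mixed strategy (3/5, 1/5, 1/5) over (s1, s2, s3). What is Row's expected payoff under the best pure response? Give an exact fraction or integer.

-8/5

I: (-3)·(3/5) + (3)·(1/5) + (-2)·(1/5) = -8/5.
II: (-5)·(3/5) + (6)·(1/5) + (0)·(1/5) = -9/5.
The best pure response is I with expected payoff -8/5.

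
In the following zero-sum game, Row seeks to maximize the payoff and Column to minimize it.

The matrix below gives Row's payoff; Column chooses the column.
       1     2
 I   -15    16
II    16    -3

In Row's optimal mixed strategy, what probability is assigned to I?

Row minima are -15 and -3, so Row's maximin is -3; column maxima are 16 and 16, so Column's minimax is 16. These differ, so the equilibrium is in mixed strategies.
Let Row play I with probability p. Column is indifferent when −15p + 16(1−p) = 16p − 3(1−p), giving p = 19/50.

19/50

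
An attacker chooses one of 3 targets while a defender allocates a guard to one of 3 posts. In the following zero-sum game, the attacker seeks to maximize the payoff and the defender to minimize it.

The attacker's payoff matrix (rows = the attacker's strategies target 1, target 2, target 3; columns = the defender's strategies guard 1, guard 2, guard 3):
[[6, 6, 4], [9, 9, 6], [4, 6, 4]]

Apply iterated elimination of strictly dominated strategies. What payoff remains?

Row target 1 is strictly dominated by row target 2 (9>6, 9>6, 6>4); eliminate target 1.
Row target 3 is strictly dominated by row target 2 (9>4, 9>6, 6>4); eliminate target 3.
Column guard 2 is strictly dominated by guard 3 for the defender (6<9); eliminate guard 2.
Column guard 1 is strictly dominated by guard 3 for the defender (6<9); eliminate guard 1.
Only (target 2, guard 3) remains, with payoff 6.

6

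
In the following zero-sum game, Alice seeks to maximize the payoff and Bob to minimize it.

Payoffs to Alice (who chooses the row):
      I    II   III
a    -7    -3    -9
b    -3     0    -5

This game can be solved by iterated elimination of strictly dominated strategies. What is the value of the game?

-5

Row a is strictly dominated by row b (-3>-7, 0>-3, -5>-9); eliminate a.
Column II is strictly dominated by I for Bob (-3<0); eliminate II.
Column I is strictly dominated by III for Bob (-5<-3); eliminate I.
Only (b, III) remains, with payoff -5.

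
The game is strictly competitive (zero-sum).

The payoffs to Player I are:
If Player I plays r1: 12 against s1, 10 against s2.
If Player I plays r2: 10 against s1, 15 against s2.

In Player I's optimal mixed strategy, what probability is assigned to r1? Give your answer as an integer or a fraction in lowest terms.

5/7

Row minima are 10 and 10, so Player I's maximin is 10; column maxima are 12 and 15, so Player II's minimax is 12. These differ, so the equilibrium is in mixed strategies.
Let Player I play r1 with probability p. Player II is indifferent when 12p + 10(1−p) = 10p + 15(1−p), giving p = 5/7.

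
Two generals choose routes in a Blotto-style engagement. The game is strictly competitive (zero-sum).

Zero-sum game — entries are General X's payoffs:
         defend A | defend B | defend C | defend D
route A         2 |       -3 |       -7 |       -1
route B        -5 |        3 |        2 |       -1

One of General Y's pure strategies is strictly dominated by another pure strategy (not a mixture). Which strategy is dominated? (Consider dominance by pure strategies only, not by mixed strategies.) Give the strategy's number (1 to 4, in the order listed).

2

General Y prefers columns that give General X less. Compare defend B with defend C: -7 < -3, 2 < 3.
So defend C strictly dominates defend B for General Y; defend B is strictly dominated.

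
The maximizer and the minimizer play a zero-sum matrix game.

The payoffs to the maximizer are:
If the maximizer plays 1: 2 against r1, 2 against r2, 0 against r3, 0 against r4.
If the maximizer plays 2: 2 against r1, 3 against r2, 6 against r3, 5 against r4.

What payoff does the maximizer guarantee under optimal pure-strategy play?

2

Row minima: 0, 2 → the maximizer's maximin is 2.
Column maxima: 2, 3, 6, 5 → the minimizer's minimax is 2.
They coincide at (2, r1), so the value is 2.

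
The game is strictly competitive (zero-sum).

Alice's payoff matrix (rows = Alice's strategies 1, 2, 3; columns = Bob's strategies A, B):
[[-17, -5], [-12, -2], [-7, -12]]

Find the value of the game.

-26/3

Row 1 is strictly dominated by row 2, so Alice never plays it.
The remaining 2×2 game on (2, 3) × (A, B) has no saddle point. Let Alice play 2 with probability p; indifference gives −12p − 7(1−p) = −2p − 12(1−p), so p = 1/3.
Similarly Bob's optimal q on A is 2/3, and the value is -12·(2/3) + (-2)·(1/3) = -26/3.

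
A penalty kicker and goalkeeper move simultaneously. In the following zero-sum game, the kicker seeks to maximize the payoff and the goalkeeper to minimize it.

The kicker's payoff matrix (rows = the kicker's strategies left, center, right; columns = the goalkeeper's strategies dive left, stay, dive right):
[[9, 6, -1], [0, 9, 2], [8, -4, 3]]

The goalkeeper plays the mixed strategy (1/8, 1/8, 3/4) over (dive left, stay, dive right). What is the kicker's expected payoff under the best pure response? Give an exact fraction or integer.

left: (9)·(1/8) + (6)·(1/8) + (-1)·(3/4) = 9/8.
center: (0)·(1/8) + (9)·(1/8) + (2)·(3/4) = 21/8.
right: (8)·(1/8) + (-4)·(1/8) + (3)·(3/4) = 11/4.
The best pure response is right with expected payoff 11/4.

11/4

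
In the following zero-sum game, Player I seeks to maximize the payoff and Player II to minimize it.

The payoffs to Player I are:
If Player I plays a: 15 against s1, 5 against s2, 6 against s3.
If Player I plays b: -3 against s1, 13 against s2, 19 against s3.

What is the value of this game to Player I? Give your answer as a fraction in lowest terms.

105/13

Column s3 is strictly dominated by s2 for Player II (it gives Player I more in every row).
The remaining 2×2 game on (a, b) × (s1, s2) has no saddle point. Let Player I play a with probability p; indifference gives 15p − 3(1−p) = 5p + 13(1−p), so p = 8/13.
Similarly Player II's optimal q on s1 is 4/13, and the value is 15·(4/13) + (5)·(9/13) = 105/13.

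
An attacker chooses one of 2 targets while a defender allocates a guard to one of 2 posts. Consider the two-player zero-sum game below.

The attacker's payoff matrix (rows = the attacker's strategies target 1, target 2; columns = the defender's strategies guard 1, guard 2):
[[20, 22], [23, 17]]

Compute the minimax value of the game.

Row minima are 20 and 17, so the attacker's maximin is 20; column maxima are 23 and 22, so the defender's minimax is 22. These differ, so the equilibrium is in mixed strategies.
Let the attacker play target 1 with probability p. The defender is indifferent when 20p + 23(1−p) = 22p + 17(1−p), giving p = 3/4.
Let the defender play guard 1 with probability q. The attacker is indifferent when 20q + 22(1−q) = 23q + 17(1−q), giving q = 5/8.
The value is 20·(5/8) + (22)·(3/8) = 83/4.

83/4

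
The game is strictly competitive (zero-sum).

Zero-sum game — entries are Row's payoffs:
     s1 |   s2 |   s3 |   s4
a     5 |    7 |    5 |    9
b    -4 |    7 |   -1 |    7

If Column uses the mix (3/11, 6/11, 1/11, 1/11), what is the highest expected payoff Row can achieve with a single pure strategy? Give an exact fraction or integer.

a: (5)·(3/11) + (7)·(6/11) + (5)·(1/11) + (9)·(1/11) = 71/11.
b: (-4)·(3/11) + (7)·(6/11) + (-1)·(1/11) + (7)·(1/11) = 36/11.
The best pure response is a with expected payoff 71/11.

71/11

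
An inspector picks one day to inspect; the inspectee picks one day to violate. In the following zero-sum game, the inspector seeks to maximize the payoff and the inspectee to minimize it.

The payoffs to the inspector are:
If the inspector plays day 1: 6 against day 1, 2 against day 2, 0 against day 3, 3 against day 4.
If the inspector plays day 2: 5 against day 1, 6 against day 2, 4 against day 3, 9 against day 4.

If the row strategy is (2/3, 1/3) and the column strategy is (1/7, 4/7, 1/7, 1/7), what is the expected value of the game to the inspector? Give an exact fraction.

Against (1/7, 4/7, 1/7, 1/7), each row's expected payoff is day 1: 17/7; day 2: 6.
Taking the (2/3, 1/3)-weighted average: (2/3)·(17/7) + (1/3)·(6) = 76/21.

76/21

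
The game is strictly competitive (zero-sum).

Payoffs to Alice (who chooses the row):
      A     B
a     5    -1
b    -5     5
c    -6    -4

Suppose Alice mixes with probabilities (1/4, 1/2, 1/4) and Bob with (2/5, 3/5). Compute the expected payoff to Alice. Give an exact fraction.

Against (2/5, 3/5), each row's expected payoff is a: 7/5; b: 1; c: -24/5.
Taking the (1/4, 1/2, 1/4)-weighted average: (1/4)·(7/5) + (1/2)·(1) + (1/4)·(-24/5) = -7/20.

-7/20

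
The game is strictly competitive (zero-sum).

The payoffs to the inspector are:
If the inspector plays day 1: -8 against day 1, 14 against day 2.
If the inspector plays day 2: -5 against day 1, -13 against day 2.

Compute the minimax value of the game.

Row minima are -8 and -13, so the inspector's maximin is -8; column maxima are -5 and 14, so the inspectee's minimax is -5. These differ, so the equilibrium is in mixed strategies.
Let the inspector play day 1 with probability p. The inspectee is indifferent when −8p − 5(1−p) = 14p − 13(1−p), giving p = 4/15.
Let the inspectee play day 1 with probability q. The inspector is indifferent when −8q + 14(1−q) = −5q − 13(1−q), giving q = 9/10.
The value is -8·(9/10) + (14)·(1/10) = -29/5.

-29/5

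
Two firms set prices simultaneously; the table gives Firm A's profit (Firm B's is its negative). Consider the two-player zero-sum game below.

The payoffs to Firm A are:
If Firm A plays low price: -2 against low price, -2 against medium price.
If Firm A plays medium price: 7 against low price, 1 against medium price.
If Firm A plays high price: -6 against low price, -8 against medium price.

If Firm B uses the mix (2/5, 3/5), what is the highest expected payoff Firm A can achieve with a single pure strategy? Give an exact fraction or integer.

17/5

low price: (-2)·(2/5) + (-2)·(3/5) = -2.
medium price: (7)·(2/5) + (1)·(3/5) = 17/5.
high price: (-6)·(2/5) + (-8)·(3/5) = -36/5.
The best pure response is medium price with expected payoff 17/5.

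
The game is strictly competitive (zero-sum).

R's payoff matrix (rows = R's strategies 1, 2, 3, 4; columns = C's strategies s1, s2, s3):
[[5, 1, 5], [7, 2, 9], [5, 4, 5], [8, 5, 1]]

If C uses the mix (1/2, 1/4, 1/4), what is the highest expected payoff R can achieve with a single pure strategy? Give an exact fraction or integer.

25/4

1: (5)·(1/2) + (1)·(1/4) + (5)·(1/4) = 4.
2: (7)·(1/2) + (2)·(1/4) + (9)·(1/4) = 25/4.
3: (5)·(1/2) + (4)·(1/4) + (5)·(1/4) = 19/4.
4: (8)·(1/2) + (5)·(1/4) + (1)·(1/4) = 11/2.
The best pure response is 2 with expected payoff 25/4.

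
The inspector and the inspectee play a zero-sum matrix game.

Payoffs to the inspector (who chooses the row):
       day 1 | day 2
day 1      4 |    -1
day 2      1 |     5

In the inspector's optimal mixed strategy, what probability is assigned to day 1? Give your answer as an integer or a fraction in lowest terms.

Row minima are -1 and 1, so the inspector's maximin is 1; column maxima are 4 and 5, so the inspectee's minimax is 4. These differ, so the equilibrium is in mixed strategies.
Let the inspector play day 1 with probability p. The inspectee is indifferent when 4p + (1−p) = −p + 5(1−p), giving p = 4/9.

4/9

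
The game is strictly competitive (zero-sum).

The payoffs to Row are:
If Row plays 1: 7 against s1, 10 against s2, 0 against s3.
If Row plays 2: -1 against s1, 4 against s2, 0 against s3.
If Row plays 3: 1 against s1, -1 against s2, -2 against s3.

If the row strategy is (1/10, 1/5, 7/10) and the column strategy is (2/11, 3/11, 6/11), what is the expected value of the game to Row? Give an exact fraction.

Against (2/11, 3/11, 6/11), each row's expected payoff is 1: 4; 2: 10/11; 3: -13/11.
Taking the (1/10, 1/5, 7/10)-weighted average: (1/10)·(4) + (1/5)·(10/11) + (7/10)·(-13/11) = -27/110.

-27/110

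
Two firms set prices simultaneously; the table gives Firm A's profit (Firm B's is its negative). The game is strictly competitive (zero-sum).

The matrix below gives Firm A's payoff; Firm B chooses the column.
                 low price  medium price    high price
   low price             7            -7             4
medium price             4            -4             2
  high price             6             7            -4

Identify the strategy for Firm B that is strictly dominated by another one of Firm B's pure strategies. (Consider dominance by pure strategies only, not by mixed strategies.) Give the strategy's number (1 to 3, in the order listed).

Firm B prefers columns that give Firm A less. Compare low price with high price: 4 < 7, 2 < 4, -4 < 6.
So high price strictly dominates low price for Firm B; low price is strictly dominated.

1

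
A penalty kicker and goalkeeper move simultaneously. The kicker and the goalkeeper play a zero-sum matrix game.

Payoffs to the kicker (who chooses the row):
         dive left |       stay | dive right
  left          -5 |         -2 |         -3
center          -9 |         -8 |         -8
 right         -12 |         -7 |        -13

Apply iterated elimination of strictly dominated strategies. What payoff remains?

Column stay is strictly dominated by dive left for the goalkeeper (-5<-2, -9<-8, -12<-7); eliminate stay.
Row right is strictly dominated by row left (-5>-12, -3>-13); eliminate right.
Row center is strictly dominated by row left (-5>-9, -3>-8); eliminate center.
Column dive right is strictly dominated by dive left for the goalkeeper (-5<-3); eliminate dive right.
Only (left, dive left) remains, with payoff -5.

-5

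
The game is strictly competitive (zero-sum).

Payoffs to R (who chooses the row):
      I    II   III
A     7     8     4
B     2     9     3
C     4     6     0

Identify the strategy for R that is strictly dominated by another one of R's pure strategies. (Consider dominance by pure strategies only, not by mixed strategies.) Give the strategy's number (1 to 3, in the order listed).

Compare C with A: 7 > 4, 8 > 6, 4 > 0.
So A strictly dominates C for R; C is strictly dominated.

3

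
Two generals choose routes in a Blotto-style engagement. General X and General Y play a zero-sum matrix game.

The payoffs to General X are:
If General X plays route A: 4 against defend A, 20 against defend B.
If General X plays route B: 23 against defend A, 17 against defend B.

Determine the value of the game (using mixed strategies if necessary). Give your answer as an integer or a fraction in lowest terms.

196/11

Row minima are 4 and 17, so General X's maximin is 17; column maxima are 23 and 20, so General Y's minimax is 20. These differ, so the equilibrium is in mixed strategies.
Let General X play route A with probability p. General Y is indifferent when 4p + 23(1−p) = 20p + 17(1−p), giving p = 3/11.
Let General Y play defend A with probability q. General X is indifferent when 4q + 20(1−q) = 23q + 17(1−q), giving q = 3/22.
The value is 4·(3/22) + (20)·(19/22) = 196/11.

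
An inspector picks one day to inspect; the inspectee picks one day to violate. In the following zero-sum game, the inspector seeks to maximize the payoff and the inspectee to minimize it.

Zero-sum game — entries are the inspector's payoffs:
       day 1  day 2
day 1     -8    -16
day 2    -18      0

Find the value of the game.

Row minima are -16 and -18, so the inspector's maximin is -16; column maxima are -8 and 0, so the inspectee's minimax is -8. These differ, so the equilibrium is in mixed strategies.
Let the inspector play day 1 with probability p. The inspectee is indifferent when −8p − 18(1−p) = −16p, giving p = 9/13.
Let the inspectee play day 1 with probability q. The inspector is indifferent when −8q − 16(1−q) = −18q, giving q = 8/13.
The value is -8·(8/13) + (-16)·(5/13) = -144/13.

-144/13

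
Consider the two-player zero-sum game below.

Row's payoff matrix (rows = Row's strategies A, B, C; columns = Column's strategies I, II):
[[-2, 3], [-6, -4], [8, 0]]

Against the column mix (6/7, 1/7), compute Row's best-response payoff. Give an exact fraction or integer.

A: (-2)·(6/7) + (3)·(1/7) = -9/7.
B: (-6)·(6/7) + (-4)·(1/7) = -40/7.
C: (8)·(6/7) + (0)·(1/7) = 48/7.
The best pure response is C with expected payoff 48/7.

48/7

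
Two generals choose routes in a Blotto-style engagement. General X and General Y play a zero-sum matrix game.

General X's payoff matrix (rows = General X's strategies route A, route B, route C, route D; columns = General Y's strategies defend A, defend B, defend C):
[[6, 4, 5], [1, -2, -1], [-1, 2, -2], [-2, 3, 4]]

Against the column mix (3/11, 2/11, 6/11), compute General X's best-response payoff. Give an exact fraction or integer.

56/11

route A: (6)·(3/11) + (4)·(2/11) + (5)·(6/11) = 56/11.
route B: (1)·(3/11) + (-2)·(2/11) + (-1)·(6/11) = -7/11.
route C: (-1)·(3/11) + (2)·(2/11) + (-2)·(6/11) = -1.
route D: (-2)·(3/11) + (3)·(2/11) + (4)·(6/11) = 24/11.
The best pure response is route A with expected payoff 56/11.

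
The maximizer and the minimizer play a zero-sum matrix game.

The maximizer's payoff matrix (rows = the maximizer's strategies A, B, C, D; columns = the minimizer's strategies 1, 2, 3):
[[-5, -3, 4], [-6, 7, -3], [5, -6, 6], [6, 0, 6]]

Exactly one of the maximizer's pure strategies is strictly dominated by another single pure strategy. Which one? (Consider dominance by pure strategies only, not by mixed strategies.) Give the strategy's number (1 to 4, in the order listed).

Compare A with D: 6 > -5, 0 > -3, 6 > 4.
So D strictly dominates A for the maximizer; A is strictly dominated.

1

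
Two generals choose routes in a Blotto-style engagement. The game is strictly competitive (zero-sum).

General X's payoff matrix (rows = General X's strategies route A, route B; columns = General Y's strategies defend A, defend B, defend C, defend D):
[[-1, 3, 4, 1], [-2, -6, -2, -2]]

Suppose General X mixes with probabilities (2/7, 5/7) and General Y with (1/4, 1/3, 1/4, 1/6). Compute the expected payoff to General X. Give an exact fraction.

Against (1/4, 1/3, 1/4, 1/6), each row's expected payoff is route A: 23/12; route B: -10/3.
Taking the (2/7, 5/7)-weighted average: (2/7)·(23/12) + (5/7)·(-10/3) = -11/6.

-11/6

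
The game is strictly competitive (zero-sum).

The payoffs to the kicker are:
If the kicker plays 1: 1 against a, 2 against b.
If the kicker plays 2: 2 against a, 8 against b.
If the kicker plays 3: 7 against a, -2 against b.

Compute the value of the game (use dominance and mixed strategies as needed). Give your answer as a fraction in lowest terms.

4

Row 1 is strictly dominated by row 2, so the kicker never plays it.
The remaining 2×2 game on (2, 3) × (a, b) has no saddle point. Let the kicker play 2 with probability p; indifference gives 2p + 7(1−p) = 8p − 2(1−p), so p = 3/5.
Similarly the goalkeeper's optimal q on a is 2/3, and the value is 2·(2/3) + (8)·(1/3) = 4.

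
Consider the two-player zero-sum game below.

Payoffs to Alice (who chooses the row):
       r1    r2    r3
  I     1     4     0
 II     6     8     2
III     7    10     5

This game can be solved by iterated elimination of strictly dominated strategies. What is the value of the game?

5

Row II is strictly dominated by row III (7>6, 10>8, 5>2); eliminate II.
Row I is strictly dominated by row III (7>1, 10>4, 5>0); eliminate I.
Column r2 is strictly dominated by r1 for Bob (7<10); eliminate r2.
Column r1 is strictly dominated by r3 for Bob (5<7); eliminate r1.
Only (III, r3) remains, with payoff 5.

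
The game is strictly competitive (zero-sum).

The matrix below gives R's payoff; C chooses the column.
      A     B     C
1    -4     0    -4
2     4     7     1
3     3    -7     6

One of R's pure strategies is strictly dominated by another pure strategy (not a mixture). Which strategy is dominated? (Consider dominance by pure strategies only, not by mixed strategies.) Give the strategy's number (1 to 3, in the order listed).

Compare 1 with 2: 4 > -4, 7 > 0, 1 > -4.
So 2 strictly dominates 1 for R; 1 is strictly dominated.

1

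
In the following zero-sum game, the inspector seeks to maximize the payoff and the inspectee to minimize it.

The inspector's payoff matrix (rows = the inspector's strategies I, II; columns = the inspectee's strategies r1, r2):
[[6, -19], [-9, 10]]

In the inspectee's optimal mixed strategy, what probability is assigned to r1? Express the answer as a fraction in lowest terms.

Row minima are -19 and -9, so the inspector's maximin is -9; column maxima are 6 and 10, so the inspectee's minimax is 6. These differ, so the equilibrium is in mixed strategies.
Let the inspectee play r1 with probability q. The inspector is indifferent when 6q − 19(1−q) = −9q + 10(1−q), giving q = 29/44.

29/44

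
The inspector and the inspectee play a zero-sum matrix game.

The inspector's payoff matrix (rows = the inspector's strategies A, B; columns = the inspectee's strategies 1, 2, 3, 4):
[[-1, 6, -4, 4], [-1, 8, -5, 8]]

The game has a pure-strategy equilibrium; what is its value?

-4

Row minima: -4, -5 → the inspector's maximin is -4.
Column maxima: -1, 8, -4, 8 → the inspectee's minimax is -4.
They coincide at (A, 3), so the value is -4.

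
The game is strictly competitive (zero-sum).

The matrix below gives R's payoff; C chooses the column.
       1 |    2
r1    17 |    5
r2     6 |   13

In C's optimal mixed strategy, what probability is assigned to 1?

Row minima are 5 and 6, so R's maximin is 6; column maxima are 17 and 13, so C's minimax is 13. These differ, so the equilibrium is in mixed strategies.
Let C play 1 with probability q. R is indifferent when 17q + 5(1−q) = 6q + 13(1−q), giving q = 8/19.

8/19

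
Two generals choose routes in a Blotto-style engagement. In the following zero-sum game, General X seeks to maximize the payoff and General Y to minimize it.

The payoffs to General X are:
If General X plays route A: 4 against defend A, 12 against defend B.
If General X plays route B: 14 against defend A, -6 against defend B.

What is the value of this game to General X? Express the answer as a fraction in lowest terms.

48/7

Row minima are 4 and -6, so General X's maximin is 4; column maxima are 14 and 12, so General Y's minimax is 12. These differ, so the equilibrium is in mixed strategies.
Let General X play route A with probability p. General Y is indifferent when 4p + 14(1−p) = 12p − 6(1−p), giving p = 5/7.
Let General Y play defend A with probability q. General X is indifferent when 4q + 12(1−q) = 14q − 6(1−q), giving q = 9/14.
The value is 4·(9/14) + (12)·(5/14) = 48/7.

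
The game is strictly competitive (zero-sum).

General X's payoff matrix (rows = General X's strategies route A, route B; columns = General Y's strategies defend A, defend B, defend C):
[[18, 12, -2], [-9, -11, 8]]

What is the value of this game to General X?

74/33

Column defend A is strictly dominated by defend B for General Y (it gives General X more in every row).
The remaining 2×2 game on (route A, route B) × (defend B, defend C) has no saddle point. Let General X play route A with probability p; indifference gives 12p − 11(1−p) = −2p + 8(1−p), so p = 19/33.
Similarly General Y's optimal q on defend B is 10/33, and the value is 12·(10/33) + (-2)·(23/33) = 74/33.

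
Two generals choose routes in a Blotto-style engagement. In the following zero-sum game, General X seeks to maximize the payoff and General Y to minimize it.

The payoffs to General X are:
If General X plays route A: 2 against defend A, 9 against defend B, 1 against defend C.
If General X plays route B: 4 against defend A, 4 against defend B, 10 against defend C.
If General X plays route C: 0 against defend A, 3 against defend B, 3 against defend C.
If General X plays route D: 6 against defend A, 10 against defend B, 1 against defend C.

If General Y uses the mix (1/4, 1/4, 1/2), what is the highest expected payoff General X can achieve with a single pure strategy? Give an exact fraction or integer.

route A: (2)·(1/4) + (9)·(1/4) + (1)·(1/2) = 13/4.
route B: (4)·(1/4) + (4)·(1/4) + (10)·(1/2) = 7.
route C: (0)·(1/4) + (3)·(1/4) + (3)·(1/2) = 9/4.
route D: (6)·(1/4) + (10)·(1/4) + (1)·(1/2) = 9/2.
The best pure response is route B with expected payoff 7.

7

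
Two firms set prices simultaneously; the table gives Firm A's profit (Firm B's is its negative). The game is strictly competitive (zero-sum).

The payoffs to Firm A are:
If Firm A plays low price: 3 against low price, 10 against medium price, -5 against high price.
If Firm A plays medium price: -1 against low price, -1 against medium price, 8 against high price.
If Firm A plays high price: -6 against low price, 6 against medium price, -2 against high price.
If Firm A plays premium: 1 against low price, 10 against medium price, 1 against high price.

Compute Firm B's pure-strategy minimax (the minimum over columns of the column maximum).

The worst case (largest entry) in each column is low price: 3, medium price: 10, high price: 8.
The best (smallest) of these is 3.

3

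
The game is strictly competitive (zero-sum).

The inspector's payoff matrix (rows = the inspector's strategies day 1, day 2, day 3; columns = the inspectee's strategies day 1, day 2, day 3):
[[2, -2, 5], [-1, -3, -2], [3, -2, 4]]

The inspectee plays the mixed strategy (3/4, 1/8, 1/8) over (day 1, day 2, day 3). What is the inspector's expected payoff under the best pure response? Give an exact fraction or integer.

5/2

day 1: (2)·(3/4) + (-2)·(1/8) + (5)·(1/8) = 15/8.
day 2: (-1)·(3/4) + (-3)·(1/8) + (-2)·(1/8) = -11/8.
day 3: (3)·(3/4) + (-2)·(1/8) + (4)·(1/8) = 5/2.
The best pure response is day 3 with expected payoff 5/2.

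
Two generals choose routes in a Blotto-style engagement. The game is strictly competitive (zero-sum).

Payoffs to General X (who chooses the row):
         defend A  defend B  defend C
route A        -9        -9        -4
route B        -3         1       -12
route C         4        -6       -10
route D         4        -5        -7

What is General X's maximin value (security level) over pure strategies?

-7

The worst-case payoff for each row is route A: -9, route B: -12, route C: -10, route D: -7.
The best of these is -7.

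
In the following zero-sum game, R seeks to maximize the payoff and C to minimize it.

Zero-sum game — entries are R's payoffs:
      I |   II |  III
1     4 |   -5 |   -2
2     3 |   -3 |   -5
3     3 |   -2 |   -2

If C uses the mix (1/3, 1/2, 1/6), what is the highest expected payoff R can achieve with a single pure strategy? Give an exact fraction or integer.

1: (4)·(1/3) + (-5)·(1/2) + (-2)·(1/6) = -3/2.
2: (3)·(1/3) + (-3)·(1/2) + (-5)·(1/6) = -4/3.
3: (3)·(1/3) + (-2)·(1/2) + (-2)·(1/6) = -1/3.
The best pure response is 3 with expected payoff -1/3.

-1/3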